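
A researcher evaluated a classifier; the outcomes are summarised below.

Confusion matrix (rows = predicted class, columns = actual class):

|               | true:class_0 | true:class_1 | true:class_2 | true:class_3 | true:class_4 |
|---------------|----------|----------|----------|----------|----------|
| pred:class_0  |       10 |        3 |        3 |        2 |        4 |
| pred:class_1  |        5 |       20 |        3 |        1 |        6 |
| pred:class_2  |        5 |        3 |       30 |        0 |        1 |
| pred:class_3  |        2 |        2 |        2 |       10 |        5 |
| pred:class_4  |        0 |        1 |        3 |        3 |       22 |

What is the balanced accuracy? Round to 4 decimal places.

Balanced accuracy = mean of per-class recall.
  class_0: recall = 10/22 = 0.45455
  class_1: recall = 20/29 = 0.68966
  class_2: recall = 30/41 = 0.73171
  class_3: recall = 10/16 = 0.62500
  class_4: recall = 22/38 = 0.57895
Mean = (0.45455 + 0.68966 + 0.73171 + 0.62500 + 0.57895) / 5 = 0.6160

0.6160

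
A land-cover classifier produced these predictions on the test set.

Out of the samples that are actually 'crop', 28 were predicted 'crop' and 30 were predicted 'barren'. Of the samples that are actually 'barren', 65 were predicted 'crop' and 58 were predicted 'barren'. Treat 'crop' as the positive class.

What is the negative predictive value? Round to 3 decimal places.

0.659

NPV = TN/(TN+FN) = 58/(58+30) = 0.659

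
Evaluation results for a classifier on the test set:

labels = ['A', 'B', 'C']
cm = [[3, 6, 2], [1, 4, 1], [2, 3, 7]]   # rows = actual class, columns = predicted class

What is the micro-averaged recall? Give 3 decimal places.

0.483

Micro-averaging pools counts across classes: ΣTP=14, ΣFP=15, ΣFN=15.
Micro-recall = TP/(TP+FN) on pooled counts = 0.483 (equals overall accuracy in single-label multiclass).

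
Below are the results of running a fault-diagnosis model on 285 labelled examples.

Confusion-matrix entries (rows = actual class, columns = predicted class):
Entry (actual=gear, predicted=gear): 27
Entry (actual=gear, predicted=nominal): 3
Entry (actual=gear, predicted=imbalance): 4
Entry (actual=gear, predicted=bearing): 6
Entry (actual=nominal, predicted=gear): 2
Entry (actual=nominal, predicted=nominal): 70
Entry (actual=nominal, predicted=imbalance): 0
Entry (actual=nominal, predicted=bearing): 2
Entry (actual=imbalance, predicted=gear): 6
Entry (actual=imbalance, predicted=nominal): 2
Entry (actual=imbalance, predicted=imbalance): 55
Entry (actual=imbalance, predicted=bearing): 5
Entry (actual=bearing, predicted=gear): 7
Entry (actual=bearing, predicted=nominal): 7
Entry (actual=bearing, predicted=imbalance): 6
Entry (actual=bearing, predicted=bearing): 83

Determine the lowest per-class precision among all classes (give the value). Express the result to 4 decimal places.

Per-class precision (TP/(TP+FP)):
  gear: TP=27, FP=2+6+7=15 → 27/42 = 0.64286
  nominal: TP=70, FP=3+2+7=12 → 70/82 = 0.85366
  imbalance: TP=55, FP=4+0+6=10 → 55/65 = 0.84615
  bearing: TP=83, FP=6+2+5=13 → 83/96 = 0.86458
Lowest is class 'gear' with precision = 0.6429.

0.6429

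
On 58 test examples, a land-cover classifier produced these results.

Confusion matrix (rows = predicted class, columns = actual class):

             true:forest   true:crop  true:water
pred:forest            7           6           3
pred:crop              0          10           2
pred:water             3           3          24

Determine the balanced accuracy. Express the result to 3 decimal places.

Balanced accuracy = mean of per-class recall.
  forest: recall = 7/10 = 0.7000
  crop: recall = 10/19 = 0.5263
  water: recall = 24/29 = 0.8276
Mean = (0.7000 + 0.5263 + 0.8276) / 3 = 0.685

0.685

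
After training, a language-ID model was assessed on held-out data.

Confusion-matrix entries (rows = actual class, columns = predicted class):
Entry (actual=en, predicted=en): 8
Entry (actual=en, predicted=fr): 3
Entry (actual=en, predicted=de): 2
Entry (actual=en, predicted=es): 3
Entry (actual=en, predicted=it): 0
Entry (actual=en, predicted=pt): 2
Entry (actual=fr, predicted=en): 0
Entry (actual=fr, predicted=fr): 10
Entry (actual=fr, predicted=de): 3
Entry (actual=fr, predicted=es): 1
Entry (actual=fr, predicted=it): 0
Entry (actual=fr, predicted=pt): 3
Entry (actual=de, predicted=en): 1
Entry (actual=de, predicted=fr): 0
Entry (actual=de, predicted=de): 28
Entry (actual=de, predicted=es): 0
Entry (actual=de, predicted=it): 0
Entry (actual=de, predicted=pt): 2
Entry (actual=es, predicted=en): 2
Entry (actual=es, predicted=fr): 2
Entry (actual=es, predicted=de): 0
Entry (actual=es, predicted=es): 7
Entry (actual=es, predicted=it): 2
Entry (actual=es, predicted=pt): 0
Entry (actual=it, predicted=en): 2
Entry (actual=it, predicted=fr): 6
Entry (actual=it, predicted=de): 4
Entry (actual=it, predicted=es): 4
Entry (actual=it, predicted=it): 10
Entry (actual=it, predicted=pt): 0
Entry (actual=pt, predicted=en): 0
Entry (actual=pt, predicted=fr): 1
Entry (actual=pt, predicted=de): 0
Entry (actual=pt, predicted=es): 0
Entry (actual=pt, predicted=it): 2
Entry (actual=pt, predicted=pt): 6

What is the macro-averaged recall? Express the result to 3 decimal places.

0.588

Per-class recall (TP/(TP+FN)):
  en: TP=8, FN=3+2+3+0+2=10 → 8/18 = 0.4444
  fr: TP=10, FN=0+3+1+0+3=7 → 10/17 = 0.5882
  de: TP=28, FN=1+0+0+0+2=3 → 28/31 = 0.9032
  es: TP=7, FN=2+2+0+2+0=6 → 7/13 = 0.5385
  it: TP=10, FN=2+6+4+4+0=16 → 10/26 = 0.3846
  pt: TP=6, FN=0+1+0+0+2=3 → 6/9 = 0.6667
Macro-recall = mean = (0.4444 + 0.5882 + 0.9032 + 0.5385 + 0.3846 + 0.6667) / 6 = 0.588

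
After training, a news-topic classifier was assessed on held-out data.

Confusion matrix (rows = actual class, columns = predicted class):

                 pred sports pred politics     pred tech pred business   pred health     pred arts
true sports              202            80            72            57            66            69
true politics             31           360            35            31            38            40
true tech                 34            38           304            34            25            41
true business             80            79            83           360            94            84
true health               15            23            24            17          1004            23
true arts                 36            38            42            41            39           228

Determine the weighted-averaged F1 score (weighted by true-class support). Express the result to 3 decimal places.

0.626

Per-class F1 score (2·TP/(2·TP+FP+FN)):
  sports: TP=202, FP=31+34+80+15+36=196, FN=80+72+57+66+69=344 → 404/944 = 0.4280
  politics: TP=360, FP=80+38+79+23+38=258, FN=31+35+31+38+40=175 → 720/1153 = 0.6245
  tech: TP=304, FP=72+35+83+24+42=256, FN=34+38+34+25+41=172 → 608/1036 = 0.5869
  business: TP=360, FP=57+31+34+17+41=180, FN=80+79+83+94+84=420 → 720/1320 = 0.5455
  health: TP=1004, FP=66+38+25+94+39=262, FN=15+23+24+17+23=102 → 2008/2372 = 0.8465
  arts: TP=228, FP=69+40+41+84+23=257, FN=36+38+42+41+39=196 → 456/909 = 0.5017
Weighted-F1 score = Σ (supportᵢ/N)·F1 scoreᵢ with N=3867: (546/3867)·0.4280 + (535/3867)·0.6245 + (476/3867)·0.5869 + (780/3867)·0.5455 + (1106/3867)·0.8465 + (424/3867)·0.5017 = 0.626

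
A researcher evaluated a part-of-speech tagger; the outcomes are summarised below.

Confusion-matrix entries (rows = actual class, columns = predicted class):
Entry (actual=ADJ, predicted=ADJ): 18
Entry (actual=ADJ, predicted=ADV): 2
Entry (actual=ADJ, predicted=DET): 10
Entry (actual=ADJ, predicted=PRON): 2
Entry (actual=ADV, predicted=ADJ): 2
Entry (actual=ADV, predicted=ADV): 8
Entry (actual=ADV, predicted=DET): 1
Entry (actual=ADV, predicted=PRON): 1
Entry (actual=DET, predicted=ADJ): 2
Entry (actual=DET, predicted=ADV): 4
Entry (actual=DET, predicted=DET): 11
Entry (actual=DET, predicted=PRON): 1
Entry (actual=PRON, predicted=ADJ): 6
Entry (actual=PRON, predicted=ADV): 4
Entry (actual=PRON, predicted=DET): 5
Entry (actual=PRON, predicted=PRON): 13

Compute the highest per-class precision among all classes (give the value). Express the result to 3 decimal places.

0.765

Per-class precision (TP/(TP+FP)):
  ADJ: TP=18, FP=2+2+6=10 → 18/28 = 0.6429
  ADV: TP=8, FP=2+4+4=10 → 8/18 = 0.4444
  DET: TP=11, FP=10+1+5=16 → 11/27 = 0.4074
  PRON: TP=13, FP=2+1+1=4 → 13/17 = 0.7647
Highest is class 'PRON' with precision = 0.765.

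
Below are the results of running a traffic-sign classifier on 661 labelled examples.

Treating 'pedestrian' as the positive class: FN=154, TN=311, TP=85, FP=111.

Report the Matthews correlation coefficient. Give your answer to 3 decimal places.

MCC = (TP·TN − FP·FN) / √((TP+FP)(TP+FN)(TN+FP)(TN+FN))
Numerator = 85·311 − 111·154 = 9341
Denominator = √(196·239·422·465) = √9192198120 = 95875.9517
MCC = 9341 / 95875.9517 = 0.097

0.097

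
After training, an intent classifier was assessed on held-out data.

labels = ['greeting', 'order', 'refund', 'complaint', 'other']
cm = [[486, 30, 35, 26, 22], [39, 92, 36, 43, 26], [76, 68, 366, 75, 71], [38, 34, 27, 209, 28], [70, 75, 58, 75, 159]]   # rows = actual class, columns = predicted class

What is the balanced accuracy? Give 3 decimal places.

Balanced accuracy = mean of per-class recall.
  greeting: recall = 486/599 = 0.8114
  order: recall = 92/236 = 0.3898
  refund: recall = 366/656 = 0.5579
  complaint: recall = 209/336 = 0.6220
  other: recall = 159/437 = 0.3638
Mean = (0.8114 + 0.3898 + 0.5579 + 0.6220 + 0.3638) / 5 = 0.549

0.549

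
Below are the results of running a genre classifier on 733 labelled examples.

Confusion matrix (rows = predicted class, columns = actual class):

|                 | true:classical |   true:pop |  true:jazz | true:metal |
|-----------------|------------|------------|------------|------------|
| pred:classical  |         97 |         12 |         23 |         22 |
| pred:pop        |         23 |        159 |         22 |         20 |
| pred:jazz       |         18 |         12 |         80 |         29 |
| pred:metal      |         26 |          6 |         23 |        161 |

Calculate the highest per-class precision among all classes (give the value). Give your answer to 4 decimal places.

0.7454

Per-class precision (TP/(TP+FP)):
  classical: TP=97, FP=12+23+22=57 → 97/154 = 0.62987
  pop: TP=159, FP=23+22+20=65 → 159/224 = 0.70982
  jazz: TP=80, FP=18+12+29=59 → 80/139 = 0.57554
  metal: TP=161, FP=26+6+23=55 → 161/216 = 0.74537
Highest is class 'metal' with precision = 0.7454.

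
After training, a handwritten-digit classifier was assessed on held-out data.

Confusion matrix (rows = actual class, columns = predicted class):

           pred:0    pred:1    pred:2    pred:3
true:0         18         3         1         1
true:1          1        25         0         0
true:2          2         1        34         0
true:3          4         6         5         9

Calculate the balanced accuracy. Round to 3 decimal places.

Balanced accuracy = mean of per-class recall.
  0: recall = 18/23 = 0.7826
  1: recall = 25/26 = 0.9615
  2: recall = 34/37 = 0.9189
  3: recall = 9/24 = 0.3750
Mean = (0.7826 + 0.9615 + 0.9189 + 0.3750) / 4 = 0.760

0.760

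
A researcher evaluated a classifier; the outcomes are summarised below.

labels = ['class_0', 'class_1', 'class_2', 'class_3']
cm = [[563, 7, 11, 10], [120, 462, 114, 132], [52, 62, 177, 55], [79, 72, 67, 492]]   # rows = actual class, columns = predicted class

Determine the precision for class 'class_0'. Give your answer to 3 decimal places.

0.692

Treat 'class_0' as positive and all other classes as negative.
precision = TP/(TP+FP).
class_0: TP=563, FP=120+52+79=251 → 563/814 = 0.6916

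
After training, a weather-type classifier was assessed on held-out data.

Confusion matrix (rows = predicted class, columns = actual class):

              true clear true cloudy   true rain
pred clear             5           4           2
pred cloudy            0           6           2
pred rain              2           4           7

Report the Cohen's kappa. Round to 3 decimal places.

Observed agreement pₒ = trace/N = 18/32 = 0.5625
Expected agreement pₑ = Σ (rowᵢ·colᵢ)/N² = (7·11 + 14·8 + 11·13)/32² = 0.3242
κ = (pₒ − pₑ)/(1 − pₑ) = (0.5625 − 0.3242)/(1 − 0.3242) = 0.353

0.353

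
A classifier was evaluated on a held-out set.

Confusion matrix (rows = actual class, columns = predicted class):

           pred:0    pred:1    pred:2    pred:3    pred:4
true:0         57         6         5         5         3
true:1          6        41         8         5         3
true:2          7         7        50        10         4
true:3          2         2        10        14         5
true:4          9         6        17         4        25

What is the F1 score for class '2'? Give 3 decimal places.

0.595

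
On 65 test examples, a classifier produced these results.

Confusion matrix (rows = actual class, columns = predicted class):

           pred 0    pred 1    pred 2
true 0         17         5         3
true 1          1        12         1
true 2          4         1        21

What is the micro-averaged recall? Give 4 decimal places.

0.7692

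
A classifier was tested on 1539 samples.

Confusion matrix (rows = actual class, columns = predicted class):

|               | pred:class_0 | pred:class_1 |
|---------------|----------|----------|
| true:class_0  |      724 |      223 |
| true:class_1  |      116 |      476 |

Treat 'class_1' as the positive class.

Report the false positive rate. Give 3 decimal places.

0.235

FPR = FP/(FP+TN) = 223/(223+724) = 0.235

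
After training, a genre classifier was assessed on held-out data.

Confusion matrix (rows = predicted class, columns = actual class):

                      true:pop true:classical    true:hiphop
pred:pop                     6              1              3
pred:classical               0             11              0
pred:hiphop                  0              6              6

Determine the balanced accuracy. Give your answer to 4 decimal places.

0.7593

Balanced accuracy = mean of per-class recall.
  pop: recall = 6/6 = 1.00000
  classical: recall = 11/18 = 0.61111
  hiphop: recall = 6/9 = 0.66667
Mean = (1.00000 + 0.61111 + 0.66667) / 3 = 0.7593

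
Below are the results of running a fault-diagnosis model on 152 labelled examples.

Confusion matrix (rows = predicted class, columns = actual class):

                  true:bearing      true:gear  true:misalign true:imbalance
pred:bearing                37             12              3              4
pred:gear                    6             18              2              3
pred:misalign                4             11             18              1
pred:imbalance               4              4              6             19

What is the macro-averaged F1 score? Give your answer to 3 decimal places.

Per-class F1 score (2·TP/(2·TP+FP+FN)):
  bearing: TP=37, FP=12+3+4=19, FN=6+4+4=14 → 74/107 = 0.6916
  gear: TP=18, FP=6+2+3=11, FN=12+11+4=27 → 36/74 = 0.4865
  misalign: TP=18, FP=4+11+1=16, FN=3+2+6=11 → 36/63 = 0.5714
  imbalance: TP=19, FP=4+4+6=14, FN=4+3+1=8 → 38/60 = 0.6333
Macro-F1 score = mean = (0.6916 + 0.4865 + 0.5714 + 0.6333) / 4 = 0.596

0.596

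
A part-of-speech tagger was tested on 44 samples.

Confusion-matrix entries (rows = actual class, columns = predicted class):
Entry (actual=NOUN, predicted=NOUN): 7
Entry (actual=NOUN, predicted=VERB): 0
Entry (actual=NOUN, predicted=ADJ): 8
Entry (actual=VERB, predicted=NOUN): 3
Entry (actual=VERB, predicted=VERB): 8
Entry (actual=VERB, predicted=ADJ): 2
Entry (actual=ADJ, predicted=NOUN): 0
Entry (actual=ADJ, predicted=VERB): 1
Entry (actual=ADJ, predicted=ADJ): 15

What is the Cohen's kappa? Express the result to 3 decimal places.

0.515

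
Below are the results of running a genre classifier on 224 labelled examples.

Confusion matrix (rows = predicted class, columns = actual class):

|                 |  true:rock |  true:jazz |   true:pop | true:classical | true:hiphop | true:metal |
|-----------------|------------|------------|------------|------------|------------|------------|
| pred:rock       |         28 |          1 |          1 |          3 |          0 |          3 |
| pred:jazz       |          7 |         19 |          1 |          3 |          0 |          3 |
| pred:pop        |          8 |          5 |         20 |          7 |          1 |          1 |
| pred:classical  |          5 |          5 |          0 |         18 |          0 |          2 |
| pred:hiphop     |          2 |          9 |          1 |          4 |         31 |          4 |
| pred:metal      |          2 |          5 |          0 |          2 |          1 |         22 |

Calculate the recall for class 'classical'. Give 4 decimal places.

0.4865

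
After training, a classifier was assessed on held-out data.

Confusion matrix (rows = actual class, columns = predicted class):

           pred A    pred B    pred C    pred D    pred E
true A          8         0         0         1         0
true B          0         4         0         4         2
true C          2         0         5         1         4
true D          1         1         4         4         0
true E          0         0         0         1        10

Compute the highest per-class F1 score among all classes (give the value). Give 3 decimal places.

0.800

Per-class F1 score (2·TP/(2·TP+FP+FN)):
  A: TP=8, FP=0+2+1+0=3, FN=0+0+1+0=1 → 16/20 = 0.8000
  B: TP=4, FP=0+0+1+0=1, FN=0+0+4+2=6 → 8/15 = 0.5333
  C: TP=5, FP=0+0+4+0=4, FN=2+0+1+4=7 → 10/21 = 0.4762
  D: TP=4, FP=1+4+1+1=7, FN=1+1+4+0=6 → 8/21 = 0.3810
  E: TP=10, FP=0+2+4+0=6, FN=0+0+0+1=1 → 20/27 = 0.7407
Highest is class 'A' with F1 score = 0.800.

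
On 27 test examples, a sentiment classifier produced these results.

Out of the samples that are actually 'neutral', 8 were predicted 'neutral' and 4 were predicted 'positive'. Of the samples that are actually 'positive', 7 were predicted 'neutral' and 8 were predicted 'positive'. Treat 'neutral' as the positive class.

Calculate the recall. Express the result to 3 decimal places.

Recall = TP/(TP+FN) = 8/(8+4) = 8/12 = 0.667

0.667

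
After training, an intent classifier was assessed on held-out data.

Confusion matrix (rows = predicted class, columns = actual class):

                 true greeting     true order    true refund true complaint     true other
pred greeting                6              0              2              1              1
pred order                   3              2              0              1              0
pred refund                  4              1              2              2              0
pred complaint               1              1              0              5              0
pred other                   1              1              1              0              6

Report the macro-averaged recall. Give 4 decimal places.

Per-class recall (TP/(TP+FN)):
  greeting: TP=6, FN=3+4+1+1=9 → 6/15 = 0.40000
  order: TP=2, FN=0+1+1+1=3 → 2/5 = 0.40000
  refund: TP=2, FN=2+0+0+1=3 → 2/5 = 0.40000
  complaint: TP=5, FN=1+1+2+0=4 → 5/9 = 0.55556
  other: TP=6, FN=1+0+0+0=1 → 6/7 = 0.85714
Macro-recall = mean = (0.40000 + 0.40000 + 0.40000 + 0.55556 + 0.85714) / 5 = 0.5225

0.5225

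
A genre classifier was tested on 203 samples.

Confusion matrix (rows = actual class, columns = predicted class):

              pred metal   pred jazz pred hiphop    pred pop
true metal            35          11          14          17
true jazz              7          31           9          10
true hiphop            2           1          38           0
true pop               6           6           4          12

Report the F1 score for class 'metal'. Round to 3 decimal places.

0.551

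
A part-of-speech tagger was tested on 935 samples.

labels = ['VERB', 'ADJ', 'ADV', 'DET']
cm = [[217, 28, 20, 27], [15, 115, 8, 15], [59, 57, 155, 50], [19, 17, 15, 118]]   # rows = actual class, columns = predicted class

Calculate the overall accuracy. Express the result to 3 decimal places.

Accuracy = trace / total = (217+115+155+118=605) / 935 = 605/935 = 0.647

0.647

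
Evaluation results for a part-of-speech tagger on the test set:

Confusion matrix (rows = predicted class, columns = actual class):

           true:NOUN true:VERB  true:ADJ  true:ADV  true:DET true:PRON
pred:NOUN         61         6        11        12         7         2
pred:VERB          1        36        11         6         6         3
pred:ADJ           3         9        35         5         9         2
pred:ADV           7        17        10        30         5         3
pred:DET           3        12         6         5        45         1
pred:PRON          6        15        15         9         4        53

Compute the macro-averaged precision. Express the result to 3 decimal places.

0.551

Per-class precision (TP/(TP+FP)):
  NOUN: TP=61, FP=6+11+12+7+2=38 → 61/99 = 0.6162
  VERB: TP=36, FP=1+11+6+6+3=27 → 36/63 = 0.5714
  ADJ: TP=35, FP=3+9+5+9+2=28 → 35/63 = 0.5556
  ADV: TP=30, FP=7+17+10+5+3=42 → 30/72 = 0.4167
  DET: TP=45, FP=3+12+6+5+1=27 → 45/72 = 0.6250
  PRON: TP=53, FP=6+15+15+9+4=49 → 53/102 = 0.5196
Macro-precision = mean = (0.6162 + 0.5714 + 0.5556 + 0.4167 + 0.6250 + 0.5196) / 6 = 0.551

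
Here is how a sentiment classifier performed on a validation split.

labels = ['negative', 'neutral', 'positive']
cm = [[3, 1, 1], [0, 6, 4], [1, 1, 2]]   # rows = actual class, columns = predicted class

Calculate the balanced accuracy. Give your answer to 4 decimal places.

Balanced accuracy = mean of per-class recall.
  negative: recall = 3/5 = 0.60000
  neutral: recall = 6/10 = 0.60000
  positive: recall = 2/4 = 0.50000
Mean = (0.60000 + 0.60000 + 0.50000) / 3 = 0.5667

0.5667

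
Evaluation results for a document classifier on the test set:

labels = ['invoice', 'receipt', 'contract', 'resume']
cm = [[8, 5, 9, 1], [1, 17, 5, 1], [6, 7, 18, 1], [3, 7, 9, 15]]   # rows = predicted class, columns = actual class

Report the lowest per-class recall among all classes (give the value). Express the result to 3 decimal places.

Per-class recall (TP/(TP+FN)):
  invoice: TP=8, FN=1+6+3=10 → 8/18 = 0.4444
  receipt: TP=17, FN=5+7+7=19 → 17/36 = 0.4722
  contract: TP=18, FN=9+5+9=23 → 18/41 = 0.4390
  resume: TP=15, FN=1+1+1=3 → 15/18 = 0.8333
Lowest is class 'contract' with recall = 0.439.

0.439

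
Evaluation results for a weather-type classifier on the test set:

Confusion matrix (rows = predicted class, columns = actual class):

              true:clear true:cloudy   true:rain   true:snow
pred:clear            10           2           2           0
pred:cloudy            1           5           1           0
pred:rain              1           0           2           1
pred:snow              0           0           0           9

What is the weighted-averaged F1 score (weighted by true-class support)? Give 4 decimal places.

Per-class F1 score (2·TP/(2·TP+FP+FN)):
  clear: TP=10, FP=2+2+0=4, FN=1+1+0=2 → 20/26 = 0.76923
  cloudy: TP=5, FP=1+1+0=2, FN=2+0+0=2 → 10/14 = 0.71429
  rain: TP=2, FP=1+0+1=2, FN=2+1+0=3 → 4/9 = 0.44444
  snow: TP=9, FP=0+0+0=0, FN=0+0+1=1 → 18/19 = 0.94737
Weighted-F1 score = Σ (supportᵢ/N)·F1 scoreᵢ with N=34: (12/34)·0.76923 + (7/34)·0.71429 + (5/34)·0.44444 + (10/34)·0.94737 = 0.7625

0.7625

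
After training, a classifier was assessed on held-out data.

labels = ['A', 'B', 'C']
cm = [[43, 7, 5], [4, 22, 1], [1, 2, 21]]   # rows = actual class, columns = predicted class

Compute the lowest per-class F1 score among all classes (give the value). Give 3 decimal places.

Per-class F1 score (2·TP/(2·TP+FP+FN)):
  A: TP=43, FP=4+1=5, FN=7+5=12 → 86/103 = 0.8350
  B: TP=22, FP=7+2=9, FN=4+1=5 → 44/58 = 0.7586
  C: TP=21, FP=5+1=6, FN=1+2=3 → 42/51 = 0.8235
Lowest is class 'B' with F1 score = 0.759.

0.759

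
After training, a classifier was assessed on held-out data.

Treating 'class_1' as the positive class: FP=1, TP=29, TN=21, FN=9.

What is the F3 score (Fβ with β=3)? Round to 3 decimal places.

Fβ = (1+β²)·TP / ((1+β²)·TP + β²·FN + FP), with β²=9
= 10·29 / (10·29 + 9·9 + 1) = 0.780

0.780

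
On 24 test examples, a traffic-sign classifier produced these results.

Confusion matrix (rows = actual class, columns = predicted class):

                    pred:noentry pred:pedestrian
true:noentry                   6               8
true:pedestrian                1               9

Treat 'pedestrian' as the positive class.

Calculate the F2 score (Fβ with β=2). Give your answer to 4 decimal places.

0.7895

Fβ = (1+β²)·TP / ((1+β²)·TP + β²·FN + FP), with β²=4
= 5·9 / (5·9 + 4·1 + 8) = 0.7895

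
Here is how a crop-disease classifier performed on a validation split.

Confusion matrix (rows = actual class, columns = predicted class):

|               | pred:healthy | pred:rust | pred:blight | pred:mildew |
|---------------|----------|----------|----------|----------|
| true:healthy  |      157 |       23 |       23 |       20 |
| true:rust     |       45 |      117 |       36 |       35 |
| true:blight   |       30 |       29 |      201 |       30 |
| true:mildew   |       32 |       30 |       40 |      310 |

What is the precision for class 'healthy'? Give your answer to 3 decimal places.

0.595

Take TP from the diagonal, FP from the rest of the 'healthy' prediction marginal, FN from the rest of the 'healthy' actual marginal.
precision = TP/(TP+FP).
healthy: TP=157, FP=45+30+32=107 → 157/264 = 0.5947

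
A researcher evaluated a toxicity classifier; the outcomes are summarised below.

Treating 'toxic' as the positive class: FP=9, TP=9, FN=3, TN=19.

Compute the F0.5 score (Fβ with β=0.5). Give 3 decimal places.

0.536

Fβ = (1+β²)·TP / ((1+β²)·TP + β²·FN + FP), with β²=1/4
= 1.25·9 / (1.25·9 + 0.25·3 + 9) = 0.536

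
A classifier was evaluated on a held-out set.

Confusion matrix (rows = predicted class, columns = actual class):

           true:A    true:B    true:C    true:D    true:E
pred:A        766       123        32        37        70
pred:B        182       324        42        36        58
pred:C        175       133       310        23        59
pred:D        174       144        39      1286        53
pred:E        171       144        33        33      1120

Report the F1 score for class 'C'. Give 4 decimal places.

Treat 'C' as positive and all other classes as negative.
F1 score = 2·TP/(2·TP+FP+FN).
C: TP=310, FP=175+133+23+59=390, FN=32+42+39+33=146 → 620/1156 = 0.53633

0.5363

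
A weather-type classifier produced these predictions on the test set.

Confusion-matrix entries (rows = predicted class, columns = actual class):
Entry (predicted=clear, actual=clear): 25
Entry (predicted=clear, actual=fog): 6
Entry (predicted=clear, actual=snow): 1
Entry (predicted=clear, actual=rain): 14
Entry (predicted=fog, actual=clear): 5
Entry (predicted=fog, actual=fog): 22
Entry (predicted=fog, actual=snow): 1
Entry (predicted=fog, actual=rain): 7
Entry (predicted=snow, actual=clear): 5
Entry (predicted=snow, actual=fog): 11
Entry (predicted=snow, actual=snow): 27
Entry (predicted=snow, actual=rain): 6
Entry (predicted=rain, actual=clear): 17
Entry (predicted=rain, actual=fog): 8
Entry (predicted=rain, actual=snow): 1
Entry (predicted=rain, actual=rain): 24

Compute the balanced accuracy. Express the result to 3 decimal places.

0.580

Balanced accuracy = mean of per-class recall.
  clear: recall = 25/52 = 0.4808
  fog: recall = 22/47 = 0.4681
  snow: recall = 27/30 = 0.9000
  rain: recall = 24/51 = 0.4706
Mean = (0.4808 + 0.4681 + 0.9000 + 0.4706) / 4 = 0.580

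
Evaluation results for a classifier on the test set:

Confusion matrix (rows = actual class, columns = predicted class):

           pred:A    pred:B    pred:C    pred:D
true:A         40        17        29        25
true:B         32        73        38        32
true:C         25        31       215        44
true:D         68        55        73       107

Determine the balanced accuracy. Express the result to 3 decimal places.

Balanced accuracy = mean of per-class recall.
  A: recall = 40/111 = 0.3604
  B: recall = 73/175 = 0.4171
  C: recall = 215/315 = 0.6825
  D: recall = 107/303 = 0.3531
Mean = (0.3604 + 0.4171 + 0.6825 + 0.3531) / 4 = 0.453

0.453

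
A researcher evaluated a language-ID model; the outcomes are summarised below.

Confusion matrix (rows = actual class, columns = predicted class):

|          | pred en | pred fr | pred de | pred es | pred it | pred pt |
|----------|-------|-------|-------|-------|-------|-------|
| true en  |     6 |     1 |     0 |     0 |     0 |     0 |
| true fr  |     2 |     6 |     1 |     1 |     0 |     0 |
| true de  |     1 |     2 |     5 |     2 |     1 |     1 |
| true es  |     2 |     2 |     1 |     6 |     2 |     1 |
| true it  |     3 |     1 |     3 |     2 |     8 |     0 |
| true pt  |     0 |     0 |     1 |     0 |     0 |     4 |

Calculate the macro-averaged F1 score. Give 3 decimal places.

0.555

Per-class F1 score (2·TP/(2·TP+FP+FN)):
  en: TP=6, FP=2+1+2+3+0=8, FN=1+0+0+0+0=1 → 12/21 = 0.5714
  fr: TP=6, FP=1+2+2+1+0=6, FN=2+1+1+0+0=4 → 12/22 = 0.5455
  de: TP=5, FP=0+1+1+3+1=6, FN=1+2+2+1+1=7 → 10/23 = 0.4348
  es: TP=6, FP=0+1+2+2+0=5, FN=2+2+1+2+1=8 → 12/25 = 0.4800
  it: TP=8, FP=0+0+1+2+0=3, FN=3+1+3+2+0=9 → 16/28 = 0.5714
  pt: TP=4, FP=0+0+1+1+0=2, FN=0+0+1+0+0=1 → 8/11 = 0.7273
Macro-F1 score = mean = (0.5714 + 0.5455 + 0.4348 + 0.4800 + 0.5714 + 0.7273) / 6 = 0.555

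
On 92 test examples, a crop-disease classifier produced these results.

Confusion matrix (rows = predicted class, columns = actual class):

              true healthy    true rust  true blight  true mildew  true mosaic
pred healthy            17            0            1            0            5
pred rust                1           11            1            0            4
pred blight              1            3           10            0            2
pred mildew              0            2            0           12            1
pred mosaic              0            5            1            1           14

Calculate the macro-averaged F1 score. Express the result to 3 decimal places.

0.706

Per-class F1 score (2·TP/(2·TP+FP+FN)):
  healthy: TP=17, FP=0+1+0+5=6, FN=1+1+0+0=2 → 34/42 = 0.8095
  rust: TP=11, FP=1+1+0+4=6, FN=0+3+2+5=10 → 22/38 = 0.5789
  blight: TP=10, FP=1+3+0+2=6, FN=1+1+0+1=3 → 20/29 = 0.6897
  mildew: TP=12, FP=0+2+0+1=3, FN=0+0+0+1=1 → 24/28 = 0.8571
  mosaic: TP=14, FP=0+5+1+1=7, FN=5+4+2+1=12 → 28/47 = 0.5957
Macro-F1 score = mean = (0.8095 + 0.5789 + 0.6897 + 0.8571 + 0.5957) / 5 = 0.706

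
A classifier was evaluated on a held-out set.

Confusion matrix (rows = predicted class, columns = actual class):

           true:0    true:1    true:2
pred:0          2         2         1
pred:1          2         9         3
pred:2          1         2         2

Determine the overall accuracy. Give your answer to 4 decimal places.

Accuracy = trace / total = (2+9+2=13) / 24 = 13/24 = 0.5417

0.5417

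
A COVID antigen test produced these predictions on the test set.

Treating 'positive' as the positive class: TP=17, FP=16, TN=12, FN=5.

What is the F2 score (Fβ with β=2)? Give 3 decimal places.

Fβ = (1+β²)·TP / ((1+β²)·TP + β²·FN + FP), with β²=4
= 5·17 / (5·17 + 4·5 + 16) = 0.702

0.702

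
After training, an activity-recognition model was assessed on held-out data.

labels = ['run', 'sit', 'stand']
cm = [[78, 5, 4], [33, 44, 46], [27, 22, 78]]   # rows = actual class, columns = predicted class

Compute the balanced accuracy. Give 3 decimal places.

Balanced accuracy = mean of per-class recall.
  run: recall = 78/87 = 0.8966
  sit: recall = 44/123 = 0.3577
  stand: recall = 78/127 = 0.6142
Mean = (0.8966 + 0.3577 + 0.6142) / 3 = 0.623

0.623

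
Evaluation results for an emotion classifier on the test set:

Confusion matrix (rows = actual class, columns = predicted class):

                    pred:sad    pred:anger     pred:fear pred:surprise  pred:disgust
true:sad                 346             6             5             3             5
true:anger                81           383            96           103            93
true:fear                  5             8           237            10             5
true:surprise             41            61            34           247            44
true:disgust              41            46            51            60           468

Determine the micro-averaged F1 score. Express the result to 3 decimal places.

0.678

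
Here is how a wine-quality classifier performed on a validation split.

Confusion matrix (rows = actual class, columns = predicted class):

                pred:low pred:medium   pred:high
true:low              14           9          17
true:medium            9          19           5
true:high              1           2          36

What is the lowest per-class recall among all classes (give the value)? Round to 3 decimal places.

Per-class recall (TP/(TP+FN)):
  low: TP=14, FN=9+17=26 → 14/40 = 0.3500
  medium: TP=19, FN=9+5=14 → 19/33 = 0.5758
  high: TP=36, FN=1+2=3 → 36/39 = 0.9231
Lowest is class 'low' with recall = 0.350.

0.350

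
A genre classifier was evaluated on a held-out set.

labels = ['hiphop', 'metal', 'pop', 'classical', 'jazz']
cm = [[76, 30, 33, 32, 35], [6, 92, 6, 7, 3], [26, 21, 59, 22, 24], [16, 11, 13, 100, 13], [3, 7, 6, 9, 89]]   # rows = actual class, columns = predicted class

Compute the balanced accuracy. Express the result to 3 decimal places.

0.600

Balanced accuracy = mean of per-class recall.
  hiphop: recall = 76/206 = 0.3689
  metal: recall = 92/114 = 0.8070
  pop: recall = 59/152 = 0.3882
  classical: recall = 100/153 = 0.6536
  jazz: recall = 89/114 = 0.7807
Mean = (0.3689 + 0.8070 + 0.3882 + 0.6536 + 0.7807) / 5 = 0.600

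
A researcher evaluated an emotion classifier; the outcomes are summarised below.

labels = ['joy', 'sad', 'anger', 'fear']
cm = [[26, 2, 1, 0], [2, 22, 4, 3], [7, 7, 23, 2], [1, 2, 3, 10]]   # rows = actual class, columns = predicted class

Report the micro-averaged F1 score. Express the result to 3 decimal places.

0.704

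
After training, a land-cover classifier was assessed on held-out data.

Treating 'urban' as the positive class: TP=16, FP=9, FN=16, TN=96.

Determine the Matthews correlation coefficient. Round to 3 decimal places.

0.454

MCC = (TP·TN − FP·FN) / √((TP+FP)(TP+FN)(TN+FP)(TN+FN))
Numerator = 16·96 − 9·16 = 1392
Denominator = √(25·32·105·112) = √9408000 = 3067.2463
MCC = 1392 / 3067.2463 = 0.454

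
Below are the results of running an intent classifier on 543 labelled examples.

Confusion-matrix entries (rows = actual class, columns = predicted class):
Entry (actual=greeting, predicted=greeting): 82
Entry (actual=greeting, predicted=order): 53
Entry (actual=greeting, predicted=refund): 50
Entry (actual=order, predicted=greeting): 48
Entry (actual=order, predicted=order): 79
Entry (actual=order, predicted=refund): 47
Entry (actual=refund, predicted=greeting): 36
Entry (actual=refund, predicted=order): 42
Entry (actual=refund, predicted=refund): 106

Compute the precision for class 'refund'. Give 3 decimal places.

One-vs-rest for 'refund': TP = diagonal; FP = other classes predicted 'refund'; FN = 'refund' predicted as other.
precision = TP/(TP+FP).
refund: TP=106, FP=50+47=97 → 106/203 = 0.5222

0.522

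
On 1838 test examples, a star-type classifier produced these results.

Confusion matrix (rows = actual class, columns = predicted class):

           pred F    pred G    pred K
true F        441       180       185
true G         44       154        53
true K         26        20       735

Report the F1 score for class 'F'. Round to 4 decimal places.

Treat 'F' as positive and all other classes as negative.
F1 score = 2·TP/(2·TP+FP+FN).
F: TP=441, FP=44+26=70, FN=180+185=365 → 882/1317 = 0.66970

0.6697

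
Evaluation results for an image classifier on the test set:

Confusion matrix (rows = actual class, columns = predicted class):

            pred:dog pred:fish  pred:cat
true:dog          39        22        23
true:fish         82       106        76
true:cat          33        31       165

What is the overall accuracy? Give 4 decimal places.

0.5373

Accuracy = trace / total = (39+106+165=310) / 577 = 310/577 = 0.5373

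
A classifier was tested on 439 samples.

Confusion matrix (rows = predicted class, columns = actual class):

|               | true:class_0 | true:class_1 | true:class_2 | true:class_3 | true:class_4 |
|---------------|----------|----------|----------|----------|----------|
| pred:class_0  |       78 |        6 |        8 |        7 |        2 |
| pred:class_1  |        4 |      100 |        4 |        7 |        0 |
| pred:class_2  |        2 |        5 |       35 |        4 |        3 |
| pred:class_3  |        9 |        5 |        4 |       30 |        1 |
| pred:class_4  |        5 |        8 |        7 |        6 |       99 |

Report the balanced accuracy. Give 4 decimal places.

Balanced accuracy = mean of per-class recall.
  class_0: recall = 78/98 = 0.79592
  class_1: recall = 100/124 = 0.80645
  class_2: recall = 35/58 = 0.60345
  class_3: recall = 30/54 = 0.55556
  class_4: recall = 99/105 = 0.94286
Mean = (0.79592 + 0.80645 + 0.60345 + 0.55556 + 0.94286) / 5 = 0.7408

0.7408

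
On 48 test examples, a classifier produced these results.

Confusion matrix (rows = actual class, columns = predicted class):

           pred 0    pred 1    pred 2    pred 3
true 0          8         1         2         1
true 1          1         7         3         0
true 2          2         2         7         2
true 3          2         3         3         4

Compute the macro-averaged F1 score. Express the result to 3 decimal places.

0.536

Per-class F1 score (2·TP/(2·TP+FP+FN)):
  0: TP=8, FP=1+2+2=5, FN=1+2+1=4 → 16/25 = 0.6400
  1: TP=7, FP=1+2+3=6, FN=1+3+0=4 → 14/24 = 0.5833
  2: TP=7, FP=2+3+3=8, FN=2+2+2=6 → 14/28 = 0.5000
  3: TP=4, FP=1+0+2=3, FN=2+3+3=8 → 8/19 = 0.4211
Macro-F1 score = mean = (0.6400 + 0.5833 + 0.5000 + 0.4211) / 4 = 0.536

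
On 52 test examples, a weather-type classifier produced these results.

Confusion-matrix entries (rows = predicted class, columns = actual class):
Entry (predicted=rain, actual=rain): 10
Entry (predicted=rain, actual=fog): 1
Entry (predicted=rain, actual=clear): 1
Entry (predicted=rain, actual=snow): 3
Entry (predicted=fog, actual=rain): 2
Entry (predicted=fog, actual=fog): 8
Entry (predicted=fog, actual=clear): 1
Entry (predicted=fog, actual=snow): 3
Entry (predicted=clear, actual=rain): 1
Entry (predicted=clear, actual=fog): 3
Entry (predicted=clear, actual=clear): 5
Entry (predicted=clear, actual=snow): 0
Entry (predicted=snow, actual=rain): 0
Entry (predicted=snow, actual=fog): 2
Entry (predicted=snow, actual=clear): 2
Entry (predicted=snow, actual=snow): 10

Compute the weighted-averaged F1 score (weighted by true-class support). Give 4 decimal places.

Per-class F1 score (2·TP/(2·TP+FP+FN)):
  rain: TP=10, FP=1+1+3=5, FN=2+1+0=3 → 20/28 = 0.71429
  fog: TP=8, FP=2+1+3=6, FN=1+3+2=6 → 16/28 = 0.57143
  clear: TP=5, FP=1+3+0=4, FN=1+1+2=4 → 10/18 = 0.55556
  snow: TP=10, FP=0+2+2=4, FN=3+3+0=6 → 20/30 = 0.66667
Weighted-F1 score = Σ (supportᵢ/N)·F1 scoreᵢ with N=52: (13/52)·0.71429 + (14/52)·0.57143 + (9/52)·0.55556 + (16/52)·0.66667 = 0.6337

0.6337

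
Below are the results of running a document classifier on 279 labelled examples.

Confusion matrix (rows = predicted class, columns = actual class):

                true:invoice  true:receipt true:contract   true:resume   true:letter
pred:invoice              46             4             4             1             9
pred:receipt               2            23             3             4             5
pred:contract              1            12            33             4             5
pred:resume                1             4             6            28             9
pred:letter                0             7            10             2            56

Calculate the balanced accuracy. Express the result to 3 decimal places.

0.671

Balanced accuracy = mean of per-class recall.
  invoice: recall = 46/50 = 0.9200
  receipt: recall = 23/50 = 0.4600
  contract: recall = 33/56 = 0.5893
  resume: recall = 28/39 = 0.7179
  letter: recall = 56/84 = 0.6667
Mean = (0.9200 + 0.4600 + 0.5893 + 0.7179 + 0.6667) / 5 = 0.671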